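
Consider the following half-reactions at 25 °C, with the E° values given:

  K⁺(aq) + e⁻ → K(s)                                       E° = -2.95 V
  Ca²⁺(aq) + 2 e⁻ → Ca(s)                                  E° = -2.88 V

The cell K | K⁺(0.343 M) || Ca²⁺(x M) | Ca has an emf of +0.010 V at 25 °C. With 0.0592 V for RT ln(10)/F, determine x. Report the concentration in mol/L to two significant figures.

Ca²⁺/Ca is the cathode, K⁺/K the anode: E°cell = +0.07 V, n = 2.
Overall reaction: Ca²⁺(aq) + 2 K(s) → Ca(s) + 2 K⁺(aq); Q = [K⁺]^2/[Ca²⁺]^1.
From E = E° − (0.0592/n) log Q: log Q = (E° − E)·n/0.0592 = (+0.07 − (+0.010))·2/0.0592 = 2.0270.
So 1·log[Ca²⁺] = 2·log(0.343) − log Q = -0.9294 − (2.0270) = -2.9564; [Ca²⁺] = 10^(-2.9564) ≈ 0.0011 M.

0.0011 M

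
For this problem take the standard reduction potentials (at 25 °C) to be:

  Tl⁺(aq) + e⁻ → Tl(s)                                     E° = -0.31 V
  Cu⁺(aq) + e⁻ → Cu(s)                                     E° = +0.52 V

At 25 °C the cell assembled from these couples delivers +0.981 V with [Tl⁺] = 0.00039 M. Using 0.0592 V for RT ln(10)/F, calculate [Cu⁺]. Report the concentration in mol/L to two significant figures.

Cu⁺/Cu is the cathode, Tl⁺/Tl the anode: E°cell = +0.83 V, n = 1.
Overall reaction: Cu⁺(aq) + Tl(s) → Cu(s) + Tl⁺(aq); Q = [Tl⁺]^1/[Cu⁺]^1.
From E = E° − (0.0592/n) log Q: log Q = (E° − E)·n/0.0592 = (+0.83 − (+0.981))·1/0.0592 = -2.5507.
So 1·log[Cu⁺] = 1·log(0.00039) − log Q = -3.4089 − (-2.5507) = -0.8582; [Cu⁺] = 10^(-0.8582) ≈ 0.14 M.

0.14 M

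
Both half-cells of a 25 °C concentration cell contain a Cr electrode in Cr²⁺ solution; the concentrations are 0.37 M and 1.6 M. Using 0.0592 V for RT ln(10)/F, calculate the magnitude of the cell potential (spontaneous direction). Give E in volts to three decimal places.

+0.019 V

For a concentration cell E°cell = 0. The 1.6 M side is the cathode (reduction is favoured where [Cr²⁺] is higher).
With n = 2, E = −(0.0592/2) log([Cr²⁺]ₐₙ/[Cr²⁺]꜀ₐₜ) = −(0.0592/2) log(0.37/1.6) = −(0.0592/2)(-0.636) = +0.019 V.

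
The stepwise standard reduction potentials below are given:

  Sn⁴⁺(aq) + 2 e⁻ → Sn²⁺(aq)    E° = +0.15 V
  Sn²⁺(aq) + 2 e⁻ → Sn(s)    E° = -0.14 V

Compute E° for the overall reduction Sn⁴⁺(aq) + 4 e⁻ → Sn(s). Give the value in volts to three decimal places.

+0.005 V

Adding the free-energy changes (−nFE°) of the two steps gives −n₃FE°₃ = −n₁FE°₁ − n₂FE°₂.
E°₃ = (2×+0.15 + 2×-0.14) / 4 = (+0.020) / 4 = +0.005 V.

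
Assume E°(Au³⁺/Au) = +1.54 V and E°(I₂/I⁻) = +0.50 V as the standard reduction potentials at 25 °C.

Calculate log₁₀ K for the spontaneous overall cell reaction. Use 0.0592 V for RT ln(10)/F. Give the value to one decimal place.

Cathode: Au³⁺/Au; anode: I₂/I⁻. E°cell = +1.04 V, n = 6.
log K = nE°cell / 0.0592 = (6)(+1.04) / 0.0592 = 105.4.

105.4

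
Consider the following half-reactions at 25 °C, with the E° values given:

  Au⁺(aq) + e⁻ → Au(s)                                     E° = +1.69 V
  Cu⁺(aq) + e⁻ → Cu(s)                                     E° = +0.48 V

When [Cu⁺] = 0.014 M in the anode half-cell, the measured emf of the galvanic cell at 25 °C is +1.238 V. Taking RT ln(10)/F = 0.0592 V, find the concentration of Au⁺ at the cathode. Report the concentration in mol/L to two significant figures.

Au⁺/Au is the cathode, Cu⁺/Cu the anode: E°cell = +1.21 V, n = 1.
Overall reaction: Au⁺(aq) + Cu(s) → Au(s) + Cu⁺(aq); Q = [Cu⁺]^1/[Au⁺]^1.
From E = E° − (0.0592/n) log Q: log Q = (E° − E)·n/0.0592 = (+1.21 − (+1.238))·1/0.0592 = -0.4730.
So 1·log[Au⁺] = 1·log(0.014) − log Q = -1.8539 − (-0.4730) = -1.3809; [Au⁺] = 10^(-1.3809) ≈ 0.042 M.

0.042 M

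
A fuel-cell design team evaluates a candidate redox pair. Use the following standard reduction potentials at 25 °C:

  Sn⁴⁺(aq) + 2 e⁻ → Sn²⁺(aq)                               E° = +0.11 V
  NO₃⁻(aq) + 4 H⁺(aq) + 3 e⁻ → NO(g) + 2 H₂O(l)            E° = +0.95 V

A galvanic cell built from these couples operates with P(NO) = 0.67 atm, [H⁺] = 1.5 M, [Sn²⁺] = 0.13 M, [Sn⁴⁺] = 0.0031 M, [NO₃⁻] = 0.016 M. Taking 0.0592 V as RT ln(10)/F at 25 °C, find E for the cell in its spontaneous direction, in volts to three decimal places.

NO₃⁻/NO is the cathode (higher E°), Sn⁴⁺/Sn²⁺ the anode: E°cell = +0.95 − (+0.11) = +0.84 V, n = 6.
Overall: 2 NO₃⁻(aq) + 8 H⁺(aq) + 3 Sn²⁺(aq) → 2 NO(g) + 4 H₂O(l) + 3 Sn⁴⁺(aq)
Q = P(NO)^2·[Sn⁴⁺]^3 / ([NO₃⁻]^2·[H⁺]^8·[Sn²⁺]^3); log Q = -3.033.
E = E° − (0.0592/n) log Q = +0.84 − (0.0592/6)(-3.033) = +0.870 V.

+0.870 V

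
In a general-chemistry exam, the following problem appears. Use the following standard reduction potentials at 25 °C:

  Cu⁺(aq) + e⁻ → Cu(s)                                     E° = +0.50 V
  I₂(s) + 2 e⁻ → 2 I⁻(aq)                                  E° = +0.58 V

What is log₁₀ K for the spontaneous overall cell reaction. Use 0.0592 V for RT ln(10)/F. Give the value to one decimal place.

Cathode: I₂/I⁻; anode: Cu⁺/Cu. E°cell = +0.08 V, n = 2.
log K = nE°cell / 0.0592 = (2)(+0.08) / 0.0592 = 2.7.

2.7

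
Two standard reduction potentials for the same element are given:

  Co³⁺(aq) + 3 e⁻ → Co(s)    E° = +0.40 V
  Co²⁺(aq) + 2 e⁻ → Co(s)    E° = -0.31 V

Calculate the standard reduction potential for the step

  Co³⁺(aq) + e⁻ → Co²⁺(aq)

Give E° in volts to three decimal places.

+1.820 V

Sequential free energies add, so n₃E°₃ = n₁E°₁ + n₂E°₂.
With n₃ = 3, and the known step contributing 2×(-0.31) V, the unknown satisfies 1·E° = 3×(+0.40) − 2×(-0.31) = +1.820.
E° = +1.820 / 1 = +1.820 V.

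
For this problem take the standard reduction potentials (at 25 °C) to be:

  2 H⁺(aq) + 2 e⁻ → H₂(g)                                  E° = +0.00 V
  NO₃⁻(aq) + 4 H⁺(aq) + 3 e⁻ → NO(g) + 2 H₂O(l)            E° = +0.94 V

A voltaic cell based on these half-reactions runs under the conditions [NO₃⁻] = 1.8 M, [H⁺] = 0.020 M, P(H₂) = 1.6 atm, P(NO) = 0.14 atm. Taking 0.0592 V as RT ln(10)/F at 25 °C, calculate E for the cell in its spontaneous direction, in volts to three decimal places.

+0.934 V

NO₃⁻/NO is the cathode (higher E°), H⁺/H₂ the anode: E°cell = +0.94 − (+0.00) = +0.94 V, n = 6.
Overall: 2 NO₃⁻(aq) + 2 H⁺(aq) + 3 H₂(g) → 2 NO(g) + 4 H₂O(l)
Q = P(NO)^2 / ([NO₃⁻]^2·[H⁺]^2·P(H₂)^3); log Q = 0.567.
E = E° − (0.0592/n) log Q = +0.94 − (0.0592/6)(0.567) = +0.934 V.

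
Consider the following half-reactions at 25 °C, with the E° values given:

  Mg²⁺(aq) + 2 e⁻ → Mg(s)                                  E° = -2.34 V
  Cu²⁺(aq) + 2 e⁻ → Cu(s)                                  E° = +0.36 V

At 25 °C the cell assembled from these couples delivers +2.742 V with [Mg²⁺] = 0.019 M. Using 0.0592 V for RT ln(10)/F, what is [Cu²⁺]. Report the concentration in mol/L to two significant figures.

0.50 M

Cu²⁺/Cu is the cathode, Mg²⁺/Mg the anode: E°cell = +2.70 V, n = 2.
Overall reaction: Cu²⁺(aq) + Mg(s) → Cu(s) + Mg²⁺(aq); Q = [Mg²⁺]^1/[Cu²⁺]^1.
From E = E° − (0.0592/n) log Q: log Q = (E° − E)·n/0.0592 = (+2.70 − (+2.742))·2/0.0592 = -1.4189.
So 1·log[Cu²⁺] = 1·log(0.019) − log Q = -1.7212 − (-1.4189) = -0.3023; [Cu²⁺] = 10^(-0.3023) ≈ 0.50 M.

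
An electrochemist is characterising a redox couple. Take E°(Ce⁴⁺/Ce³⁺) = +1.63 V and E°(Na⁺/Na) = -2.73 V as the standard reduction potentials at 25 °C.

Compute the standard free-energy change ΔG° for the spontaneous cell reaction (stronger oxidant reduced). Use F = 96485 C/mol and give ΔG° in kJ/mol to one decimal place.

Ce⁴⁺/Ce³⁺ (E° = +1.63 V) is the cathode; Na⁺/Na (E° = -2.73 V) is the anode, so E°cell = +4.36 V.
Balancing electrons gives n = 1 (lcm of 1 and 1).
ΔG° = −nFE° = −(1)(96485)(+4.36) = -420,675 J = -420.7 kJ/mol.

-420.7 kJ/mol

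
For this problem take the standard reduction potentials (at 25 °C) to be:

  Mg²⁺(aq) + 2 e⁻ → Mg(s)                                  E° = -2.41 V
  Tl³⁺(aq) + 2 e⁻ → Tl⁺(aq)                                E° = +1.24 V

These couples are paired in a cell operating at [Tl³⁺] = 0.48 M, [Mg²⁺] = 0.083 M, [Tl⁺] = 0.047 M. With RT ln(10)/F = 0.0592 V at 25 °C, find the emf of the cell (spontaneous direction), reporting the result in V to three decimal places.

+3.712 V

Tl³⁺/Tl⁺ is the cathode (higher E°), Mg²⁺/Mg the anode: E°cell = +1.24 − (-2.41) = +3.65 V, n = 2.
Overall: Tl³⁺(aq) + Mg(s) → Tl⁺(aq) + Mg²⁺(aq)
Q = [Tl⁺]·[Mg²⁺] / ([Tl³⁺]); log Q = -2.090.
E = E° − (0.0592/n) log Q = +3.65 − (0.0592/2)(-2.090) = +3.712 V.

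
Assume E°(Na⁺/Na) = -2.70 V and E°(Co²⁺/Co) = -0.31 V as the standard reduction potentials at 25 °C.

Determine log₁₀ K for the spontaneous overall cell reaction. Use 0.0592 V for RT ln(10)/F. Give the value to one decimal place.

80.7

Cathode: Co²⁺/Co; anode: Na⁺/Na. E°cell = +2.39 V, n = 2.
log K = nE°cell / 0.0592 = (2)(+2.39) / 0.0592 = 80.7.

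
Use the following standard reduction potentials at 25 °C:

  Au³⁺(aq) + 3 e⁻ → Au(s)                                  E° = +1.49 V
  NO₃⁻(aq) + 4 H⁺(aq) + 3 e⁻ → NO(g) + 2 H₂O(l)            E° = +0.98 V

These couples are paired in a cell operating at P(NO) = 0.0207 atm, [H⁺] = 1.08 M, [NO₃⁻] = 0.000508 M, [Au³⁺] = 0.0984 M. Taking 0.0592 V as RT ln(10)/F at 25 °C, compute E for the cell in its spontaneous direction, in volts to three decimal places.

Au³⁺/Au is the cathode (higher E°), NO₃⁻/NO the anode: E°cell = +1.49 − (+0.98) = +0.51 V, n = 3.
Overall: Au³⁺(aq) + NO(g) + 2 H₂O(l) → Au(s) + NO₃⁻(aq) + 4 H⁺(aq)
Q = [NO₃⁻]·[H⁺]^4 / ([Au³⁺]·P(NO)); log Q = -0.469.
E = E° − (0.0592/n) log Q = +0.51 − (0.0592/3)(-0.469) = +0.519 V.

+0.519 V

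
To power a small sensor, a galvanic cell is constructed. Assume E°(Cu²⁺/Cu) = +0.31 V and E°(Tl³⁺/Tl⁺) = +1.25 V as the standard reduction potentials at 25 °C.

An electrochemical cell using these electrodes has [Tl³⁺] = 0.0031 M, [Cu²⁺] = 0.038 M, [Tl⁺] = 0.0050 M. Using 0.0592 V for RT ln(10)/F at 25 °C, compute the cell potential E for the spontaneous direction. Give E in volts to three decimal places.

Tl³⁺/Tl⁺ is the cathode (higher E°), Cu²⁺/Cu the anode: E°cell = +1.25 − (+0.31) = +0.94 V, n = 2.
Overall: Tl³⁺(aq) + Cu(s) → Tl⁺(aq) + Cu²⁺(aq)
Q = [Tl⁺]·[Cu²⁺] / ([Tl³⁺]); log Q = -1.213.
E = E° − (0.0592/n) log Q = +0.94 − (0.0592/2)(-1.213) = +0.976 V.

+0.976 V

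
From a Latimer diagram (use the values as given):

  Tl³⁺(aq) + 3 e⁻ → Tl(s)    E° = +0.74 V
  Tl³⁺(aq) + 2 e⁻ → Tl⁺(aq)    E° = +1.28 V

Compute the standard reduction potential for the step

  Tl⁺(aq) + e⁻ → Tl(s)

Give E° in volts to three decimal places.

-0.340 V

Sequential free energies add, so n₃E°₃ = n₁E°₁ + n₂E°₂.
With n₃ = 3, and the known step contributing 2×(+1.28) V, the unknown satisfies 1·E° = 3×(+0.74) − 2×(+1.28) = -0.340.
E° = -0.340 / 1 = -0.340 V.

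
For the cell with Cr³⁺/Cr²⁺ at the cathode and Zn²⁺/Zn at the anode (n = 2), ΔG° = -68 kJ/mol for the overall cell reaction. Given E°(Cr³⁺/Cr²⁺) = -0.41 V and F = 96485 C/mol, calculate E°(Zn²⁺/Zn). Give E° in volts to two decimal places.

E°cell = −ΔG°/(nF) = −(-68×10³)/((2)(96485)) = +0.352 V.
Since Cr³⁺/Cr²⁺ is the cathode and Zn²⁺/Zn the anode, E°cell = E°(Cr³⁺/Cr²⁺) − E°(Zn²⁺/Zn).
So E°(Zn²⁺/Zn) = E°(Cr³⁺/Cr²⁺) − E°cell = (-0.41) − (+0.352) = -0.76 V.

-0.76 V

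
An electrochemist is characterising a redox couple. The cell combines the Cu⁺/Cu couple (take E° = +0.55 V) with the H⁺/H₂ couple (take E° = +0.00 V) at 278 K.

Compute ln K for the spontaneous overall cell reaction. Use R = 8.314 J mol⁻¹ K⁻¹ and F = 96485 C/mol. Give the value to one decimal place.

45.9

Cathode: Cu⁺/Cu; anode: H⁺/H₂. E°cell = (+0.55) − (+0.00) = +0.55 V, with n = 2.
ΔG° = −nFE° = −RT ln K, so ln K = nFE°/(RT) = (2)(96485)(+0.55) / ((8.314)(278)) = 45.920.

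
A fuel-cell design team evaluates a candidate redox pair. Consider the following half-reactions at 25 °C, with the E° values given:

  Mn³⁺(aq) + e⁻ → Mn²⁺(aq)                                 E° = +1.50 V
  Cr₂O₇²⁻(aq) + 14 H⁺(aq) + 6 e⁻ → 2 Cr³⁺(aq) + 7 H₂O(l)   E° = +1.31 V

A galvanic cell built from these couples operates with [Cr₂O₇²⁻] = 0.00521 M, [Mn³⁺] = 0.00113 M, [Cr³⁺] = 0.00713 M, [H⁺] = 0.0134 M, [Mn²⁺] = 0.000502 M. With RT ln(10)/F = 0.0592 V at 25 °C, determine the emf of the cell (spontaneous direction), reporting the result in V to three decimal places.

+0.450 V

Mn³⁺/Mn²⁺ is the cathode (higher E°), Cr₂O₇²⁻/Cr³⁺ the anode: E°cell = +1.50 − (+1.31) = +0.19 V, n = 6.
Overall: 6 Mn³⁺(aq) + 2 Cr³⁺(aq) + 7 H₂O(l) → 6 Mn²⁺(aq) + Cr₂O₇²⁻(aq) + 14 H⁺(aq)
Q = [Mn²⁺]^6·[Cr₂O₇²⁻]·[H⁺]^14 / ([Mn³⁺]^6·[Cr³⁺]^2); log Q = -26.324.
E = E° − (0.0592/n) log Q = +0.19 − (0.0592/6)(-26.324) = +0.450 V.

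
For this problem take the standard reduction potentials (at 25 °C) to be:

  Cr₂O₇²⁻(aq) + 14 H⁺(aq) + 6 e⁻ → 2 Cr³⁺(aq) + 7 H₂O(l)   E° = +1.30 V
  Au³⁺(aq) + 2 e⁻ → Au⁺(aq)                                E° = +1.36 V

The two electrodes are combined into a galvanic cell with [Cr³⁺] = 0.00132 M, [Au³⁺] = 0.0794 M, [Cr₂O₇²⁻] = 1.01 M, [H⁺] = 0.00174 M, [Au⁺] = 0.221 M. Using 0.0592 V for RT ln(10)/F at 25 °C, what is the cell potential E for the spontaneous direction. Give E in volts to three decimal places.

+0.371 V

Au³⁺/Au⁺ is the cathode (higher E°), Cr₂O₇²⁻/Cr³⁺ the anode: E°cell = +1.36 − (+1.30) = +0.06 V, n = 6.
Overall: 3 Au³⁺(aq) + 2 Cr³⁺(aq) + 7 H₂O(l) → 3 Au⁺(aq) + Cr₂O₇²⁻(aq) + 14 H⁺(aq)
Q = [Au⁺]^3·[Cr₂O₇²⁻]·[H⁺]^14 / ([Au³⁺]^3·[Cr³⁺]^2); log Q = -31.535.
E = E° − (0.0592/n) log Q = +0.06 − (0.0592/6)(-31.535) = +0.371 V.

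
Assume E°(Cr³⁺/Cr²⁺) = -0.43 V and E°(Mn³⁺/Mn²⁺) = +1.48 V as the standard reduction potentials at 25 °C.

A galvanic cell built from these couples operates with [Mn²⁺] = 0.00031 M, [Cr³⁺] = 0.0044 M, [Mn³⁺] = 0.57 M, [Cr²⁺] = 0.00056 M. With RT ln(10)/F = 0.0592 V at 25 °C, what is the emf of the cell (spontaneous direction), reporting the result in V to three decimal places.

+2.050 V

Mn³⁺/Mn²⁺ is the cathode (higher E°), Cr³⁺/Cr²⁺ the anode: E°cell = +1.48 − (-0.43) = +1.91 V, n = 1.
Overall: Mn³⁺(aq) + Cr²⁺(aq) → Mn²⁺(aq) + Cr³⁺(aq)
Q = [Mn²⁺]·[Cr³⁺] / ([Mn³⁺]·[Cr²⁺]); log Q = -2.369.
E = E° − (0.0592/n) log Q = +1.91 − (0.0592/1)(-2.369) = +2.050 V.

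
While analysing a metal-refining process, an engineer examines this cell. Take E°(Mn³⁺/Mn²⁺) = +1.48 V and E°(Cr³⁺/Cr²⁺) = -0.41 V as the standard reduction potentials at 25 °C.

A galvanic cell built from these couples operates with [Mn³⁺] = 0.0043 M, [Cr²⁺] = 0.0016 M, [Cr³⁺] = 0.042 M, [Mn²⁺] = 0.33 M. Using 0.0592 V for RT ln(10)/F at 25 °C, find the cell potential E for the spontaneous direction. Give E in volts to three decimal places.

Mn³⁺/Mn²⁺ is the cathode (higher E°), Cr³⁺/Cr²⁺ the anode: E°cell = +1.48 − (-0.41) = +1.89 V, n = 1.
Overall: Mn³⁺(aq) + Cr²⁺(aq) → Mn²⁺(aq) + Cr³⁺(aq)
Q = [Mn²⁺]·[Cr³⁺] / ([Mn³⁺]·[Cr²⁺]); log Q = 3.304.
E = E° − (0.0592/n) log Q = +1.89 − (0.0592/1)(3.304) = +1.694 V.

+1.694 V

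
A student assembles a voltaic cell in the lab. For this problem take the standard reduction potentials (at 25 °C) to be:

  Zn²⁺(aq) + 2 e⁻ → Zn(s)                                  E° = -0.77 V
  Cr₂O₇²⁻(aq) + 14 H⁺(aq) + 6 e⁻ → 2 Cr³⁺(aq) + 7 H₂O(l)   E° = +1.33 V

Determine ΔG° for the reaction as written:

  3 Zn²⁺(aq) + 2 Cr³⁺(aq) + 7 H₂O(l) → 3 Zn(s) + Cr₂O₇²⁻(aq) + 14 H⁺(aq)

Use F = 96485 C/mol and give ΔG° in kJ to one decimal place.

+1215.7 kJ

As written, Zn²⁺/Zn is reduced (cathode) and Cr₂O₇²⁻/Cr³⁺ is oxidised (anode), so E°cell = (-0.77) − (+1.33) = -2.10 V.
Balancing electrons gives n = 6.
ΔG° = −nFE° = −(6)(96485)(-2.10) = 1,215,711 J = +1215.7 kJ.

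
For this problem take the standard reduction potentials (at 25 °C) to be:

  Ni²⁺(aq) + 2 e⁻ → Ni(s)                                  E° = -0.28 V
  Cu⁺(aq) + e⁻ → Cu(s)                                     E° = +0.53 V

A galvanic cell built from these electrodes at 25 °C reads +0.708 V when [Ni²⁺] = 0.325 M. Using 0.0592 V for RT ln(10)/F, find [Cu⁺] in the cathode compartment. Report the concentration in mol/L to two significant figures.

Cu⁺/Cu is the cathode, Ni²⁺/Ni the anode: E°cell = +0.81 V, n = 2.
Overall reaction: 2 Cu⁺(aq) + Ni(s) → 2 Cu(s) + Ni²⁺(aq); Q = [Ni²⁺]^1/[Cu⁺]^2.
From E = E° − (0.0592/n) log Q: log Q = (E° − E)·n/0.0592 = (+0.81 − (+0.708))·2/0.0592 = 3.4459.
So 2·log[Cu⁺] = 1·log(0.325) − log Q = -0.4881 − (3.4459) = -3.9340; log[Cu⁺] = -3.9340 / 2 = -1.9670; [Cu⁺] = 10^(-1.9670) ≈ 0.011 M.

0.011 M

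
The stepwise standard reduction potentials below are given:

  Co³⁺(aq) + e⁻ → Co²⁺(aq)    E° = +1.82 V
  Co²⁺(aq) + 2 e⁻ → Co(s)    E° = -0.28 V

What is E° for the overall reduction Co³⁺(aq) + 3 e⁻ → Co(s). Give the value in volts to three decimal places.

Standard free energies of sequential steps add: ΔG°₃ = ΔG°₁ + ΔG°₂, so n₃E°₃ = n₁E°₁ + n₂E°₂.
E°₃ = (1×+1.82 + 2×-0.28) / 3 = (+1.260) / 3 = +0.420 V.

+0.420 V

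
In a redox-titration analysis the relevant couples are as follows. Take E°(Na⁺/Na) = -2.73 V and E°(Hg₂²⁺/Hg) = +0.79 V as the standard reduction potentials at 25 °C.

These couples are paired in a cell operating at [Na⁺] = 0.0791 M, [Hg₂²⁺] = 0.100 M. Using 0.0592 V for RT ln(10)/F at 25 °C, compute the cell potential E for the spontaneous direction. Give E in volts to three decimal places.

Hg₂²⁺/Hg is the cathode (higher E°), Na⁺/Na the anode: E°cell = +0.79 − (-2.73) = +3.52 V, n = 2.
Overall: Hg₂²⁺(aq) + 2 Na(s) → 2 Hg(l) + 2 Na⁺(aq)
Q = [Na⁺]^2 / ([Hg₂²⁺]); log Q = -1.204.
E = E° − (0.0592/n) log Q = +3.52 − (0.0592/2)(-1.204) = +3.556 V.

+3.556 V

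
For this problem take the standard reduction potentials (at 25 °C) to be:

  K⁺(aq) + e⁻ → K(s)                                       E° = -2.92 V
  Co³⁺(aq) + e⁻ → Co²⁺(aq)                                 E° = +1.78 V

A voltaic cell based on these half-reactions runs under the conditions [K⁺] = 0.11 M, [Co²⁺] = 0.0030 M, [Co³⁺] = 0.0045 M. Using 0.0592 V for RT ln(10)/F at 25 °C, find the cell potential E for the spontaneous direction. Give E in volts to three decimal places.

Co³⁺/Co²⁺ is the cathode (higher E°), K⁺/K the anode: E°cell = +1.78 − (-2.92) = +4.70 V, n = 1.
Overall: Co³⁺(aq) + K(s) → Co²⁺(aq) + K⁺(aq)
Q = [Co²⁺]·[K⁺] / ([Co³⁺]); log Q = -1.135.
E = E° − (0.0592/n) log Q = +4.70 − (0.0592/1)(-1.135) = +4.767 V.

+4.767 V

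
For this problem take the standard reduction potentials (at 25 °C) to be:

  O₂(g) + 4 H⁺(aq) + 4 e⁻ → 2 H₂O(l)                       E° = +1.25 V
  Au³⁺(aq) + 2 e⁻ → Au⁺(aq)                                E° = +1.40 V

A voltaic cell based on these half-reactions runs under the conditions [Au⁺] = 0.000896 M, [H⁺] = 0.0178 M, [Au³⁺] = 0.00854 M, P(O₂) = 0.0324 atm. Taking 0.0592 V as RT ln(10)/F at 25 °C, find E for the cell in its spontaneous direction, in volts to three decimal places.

Au³⁺/Au⁺ is the cathode (higher E°), O₂/H₂O the anode: E°cell = +1.40 − (+1.25) = +0.15 V, n = 4.
Overall: 2 Au³⁺(aq) + 2 H₂O(l) → 2 Au⁺(aq) + O₂(g) + 4 H⁺(aq)
Q = [Au⁺]^2·P(O₂)·[H⁺]^4 / ([Au³⁺]^2); log Q = -10.446.
E = E° − (0.0592/n) log Q = +0.15 − (0.0592/4)(-10.446) = +0.305 V.

+0.305 V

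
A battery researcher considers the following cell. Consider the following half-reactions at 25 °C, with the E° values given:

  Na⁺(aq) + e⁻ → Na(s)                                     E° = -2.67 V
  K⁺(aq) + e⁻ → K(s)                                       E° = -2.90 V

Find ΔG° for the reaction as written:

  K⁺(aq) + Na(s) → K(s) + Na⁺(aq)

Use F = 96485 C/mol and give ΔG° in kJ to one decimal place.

+22.2 kJ

As written, K⁺/K is reduced (cathode) and Na⁺/Na is oxidised (anode), so E°cell = (-2.90) − (-2.67) = -0.23 V.
Balancing electrons gives n = 1.
ΔG° = −nFE° = −(1)(96485)(-0.23) = 22,192 J = +22.2 kJ.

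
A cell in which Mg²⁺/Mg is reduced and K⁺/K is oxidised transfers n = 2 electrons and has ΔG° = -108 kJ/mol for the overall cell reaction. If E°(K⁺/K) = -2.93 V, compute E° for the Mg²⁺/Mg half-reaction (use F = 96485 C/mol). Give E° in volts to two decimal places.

E°cell = −ΔG°/(nF) = −(-108×10³)/((2)(96485)) = +0.560 V.
Since Mg²⁺/Mg is the cathode and K⁺/K the anode, E°cell = E°(Mg²⁺/Mg) − E°(K⁺/K).
So E°(Mg²⁺/Mg) = E°cell + E°(K⁺/K) = +0.560 + (-2.93) = -2.37 V.

-2.37 V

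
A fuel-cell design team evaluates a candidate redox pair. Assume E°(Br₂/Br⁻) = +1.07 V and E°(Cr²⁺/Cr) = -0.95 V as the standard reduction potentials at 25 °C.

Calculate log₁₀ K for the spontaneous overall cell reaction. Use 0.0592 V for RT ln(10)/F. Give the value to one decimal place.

68.2

Cathode: Br₂/Br⁻; anode: Cr²⁺/Cr. E°cell = +2.02 V, n = 2.
log K = nE°cell / 0.0592 = (2)(+2.02) / 0.0592 = 68.2.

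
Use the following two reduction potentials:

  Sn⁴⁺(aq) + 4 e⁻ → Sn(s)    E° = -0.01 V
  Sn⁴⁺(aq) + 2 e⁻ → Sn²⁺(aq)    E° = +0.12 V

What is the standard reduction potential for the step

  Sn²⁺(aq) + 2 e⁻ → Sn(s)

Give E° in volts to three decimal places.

Sequential free energies add, so n₃E°₃ = n₁E°₁ + n₂E°₂.
With n₃ = 4, and the known step contributing 2×(+0.12) V, the unknown satisfies 2·E° = 4×(-0.01) − 2×(+0.12) = -0.280.
E° = -0.280 / 2 = -0.140 V.

-0.140 V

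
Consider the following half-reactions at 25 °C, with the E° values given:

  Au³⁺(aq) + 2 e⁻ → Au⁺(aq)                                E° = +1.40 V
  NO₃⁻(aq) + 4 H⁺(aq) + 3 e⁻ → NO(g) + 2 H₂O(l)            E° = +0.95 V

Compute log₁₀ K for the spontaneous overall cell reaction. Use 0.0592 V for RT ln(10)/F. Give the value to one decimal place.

Cathode: Au³⁺/Au⁺; anode: NO₃⁻/NO. E°cell = +0.45 V, n = 6.
log K = nE°cell / 0.0592 = (6)(+0.45) / 0.0592 = 45.6.

45.6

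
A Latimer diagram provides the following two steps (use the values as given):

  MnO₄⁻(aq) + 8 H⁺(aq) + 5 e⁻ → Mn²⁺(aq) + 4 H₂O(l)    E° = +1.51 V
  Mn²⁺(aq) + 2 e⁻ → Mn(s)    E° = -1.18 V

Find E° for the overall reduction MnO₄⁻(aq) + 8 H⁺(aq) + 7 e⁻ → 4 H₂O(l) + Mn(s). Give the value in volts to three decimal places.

Standard free energies of sequential steps add: ΔG°₃ = ΔG°₁ + ΔG°₂, so n₃E°₃ = n₁E°₁ + n₂E°₂.
E°₃ = (5×+1.51 + 2×-1.18) / 7 = (+5.190) / 7 = +0.741 V.

+0.741 V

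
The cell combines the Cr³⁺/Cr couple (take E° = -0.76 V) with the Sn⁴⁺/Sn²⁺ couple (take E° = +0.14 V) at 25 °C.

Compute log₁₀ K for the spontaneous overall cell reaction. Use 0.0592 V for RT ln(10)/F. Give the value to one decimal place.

Cathode: Sn⁴⁺/Sn²⁺; anode: Cr³⁺/Cr. E°cell = +0.90 V, n = 6.
log K = nE°cell / 0.0592 = (6)(+0.90) / 0.0592 = 91.2.

91.2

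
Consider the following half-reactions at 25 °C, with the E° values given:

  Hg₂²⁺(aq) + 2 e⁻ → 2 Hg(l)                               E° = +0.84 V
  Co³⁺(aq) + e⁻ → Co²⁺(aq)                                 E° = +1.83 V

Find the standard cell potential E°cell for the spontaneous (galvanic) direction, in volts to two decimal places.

The Co³⁺/Co²⁺ couple has the higher reduction potential, so it is the cathode; Hg₂²⁺/Hg is oxidised at the anode.
E°cell = E°(cathode) − E°(anode) = (+1.83) − (+0.84) = +0.99 V.

+0.99 V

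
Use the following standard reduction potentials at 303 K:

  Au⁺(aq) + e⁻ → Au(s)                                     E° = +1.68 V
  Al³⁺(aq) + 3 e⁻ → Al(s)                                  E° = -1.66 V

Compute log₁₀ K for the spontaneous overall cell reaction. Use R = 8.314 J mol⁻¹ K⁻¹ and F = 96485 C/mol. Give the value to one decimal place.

166.7

Cathode: Au⁺/Au; anode: Al³⁺/Al. E°cell = (+1.68) − (-1.66) = +3.34 V, with n = 3.
ΔG° = −nFE° = −RT ln K, so ln K = nFE°/(RT) = (3)(96485)(+3.34) / ((8.314)(303)) = 383.773.
log₁₀ K = 383.773 / ln 10 = 166.7.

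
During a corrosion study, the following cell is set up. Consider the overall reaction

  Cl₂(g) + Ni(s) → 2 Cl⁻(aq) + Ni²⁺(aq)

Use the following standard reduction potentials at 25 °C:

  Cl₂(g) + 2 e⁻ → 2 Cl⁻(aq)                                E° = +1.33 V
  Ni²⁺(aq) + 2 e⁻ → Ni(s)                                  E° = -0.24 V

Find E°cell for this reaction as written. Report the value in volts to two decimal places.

+1.57 V

The Cl₂/Cl⁻ couple has the higher reduction potential, so it is the cathode; Ni²⁺/Ni is oxidised at the anode.
E°cell = E°(cathode) − E°(anode) = (+1.33) − (-0.24) = +1.57 V.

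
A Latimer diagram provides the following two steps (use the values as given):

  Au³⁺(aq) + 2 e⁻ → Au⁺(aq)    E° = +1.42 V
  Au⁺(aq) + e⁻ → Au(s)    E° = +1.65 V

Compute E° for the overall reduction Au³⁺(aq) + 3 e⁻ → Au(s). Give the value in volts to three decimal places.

+1.497 V

Since ΔG° = −nFE° is additive over sequential reductions, n₃E°₃ = n₁E°₁ + n₂E°₂.
E°₃ = (2×+1.42 + 1×+1.65) / 3 = (+4.490) / 3 = +1.497 V.
Simply averaging or adding the two E° values would be wrong; the electron-weighted sum is required.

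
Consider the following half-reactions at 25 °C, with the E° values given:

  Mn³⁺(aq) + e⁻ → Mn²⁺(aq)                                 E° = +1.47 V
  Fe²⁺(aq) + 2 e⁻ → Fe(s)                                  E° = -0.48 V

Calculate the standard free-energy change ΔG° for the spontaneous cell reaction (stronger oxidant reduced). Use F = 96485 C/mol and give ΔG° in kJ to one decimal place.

Mn³⁺/Mn²⁺ (E° = +1.47 V) is the cathode; Fe²⁺/Fe (E° = -0.48 V) is the anode, so E°cell = +1.95 V.
Balancing electrons gives n = 2 (lcm of 1 and 2).
ΔG° = −nFE° = −(2)(96485)(+1.95) = -376,292 J = -376.3 kJ.

-376.3 kJ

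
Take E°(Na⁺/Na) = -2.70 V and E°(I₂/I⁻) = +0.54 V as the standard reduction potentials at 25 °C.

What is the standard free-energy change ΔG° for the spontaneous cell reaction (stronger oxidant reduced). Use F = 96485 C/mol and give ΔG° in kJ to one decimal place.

I₂/I⁻ (E° = +0.54 V) is the cathode; Na⁺/Na (E° = -2.70 V) is the anode, so E°cell = +3.24 V.
Balancing electrons gives n = 2 (lcm of 2 and 1).
ΔG° = −nFE° = −(2)(96485)(+3.24) = -625,223 J = -625.2 kJ.

-625.2 kJ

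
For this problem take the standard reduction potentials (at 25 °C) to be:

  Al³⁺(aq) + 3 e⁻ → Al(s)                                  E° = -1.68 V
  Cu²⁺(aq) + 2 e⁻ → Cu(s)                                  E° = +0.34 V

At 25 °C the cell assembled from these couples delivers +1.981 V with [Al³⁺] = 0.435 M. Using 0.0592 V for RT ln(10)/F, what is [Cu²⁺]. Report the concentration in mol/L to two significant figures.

Cu²⁺/Cu is the cathode, Al³⁺/Al the anode: E°cell = +2.02 V, n = 6.
Overall reaction: 3 Cu²⁺(aq) + 2 Al(s) → 3 Cu(s) + 2 Al³⁺(aq); Q = [Al³⁺]^2/[Cu²⁺]^3.
From E = E° − (0.0592/n) log Q: log Q = (E° − E)·n/0.0592 = (+2.02 − (+1.981))·6/0.0592 = 3.9527.
So 3·log[Cu²⁺] = 2·log(0.435) − log Q = -0.7230 − (3.9527) = -4.6757; log[Cu²⁺] = -4.6757 / 3 = -1.5586; [Cu²⁺] = 10^(-1.5586) ≈ 0.028 M.

0.028 M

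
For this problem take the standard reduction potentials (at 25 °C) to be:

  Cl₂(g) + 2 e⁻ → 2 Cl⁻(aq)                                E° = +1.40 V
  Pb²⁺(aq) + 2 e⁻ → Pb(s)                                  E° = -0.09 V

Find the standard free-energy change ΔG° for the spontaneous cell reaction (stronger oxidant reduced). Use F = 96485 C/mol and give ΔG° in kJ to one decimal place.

-287.5 kJ

Cl₂/Cl⁻ (E° = +1.40 V) is the cathode; Pb²⁺/Pb (E° = -0.09 V) is the anode, so E°cell = +1.49 V.
Balancing electrons gives n = 2 (lcm of 2 and 2).
ΔG° = −nFE° = −(2)(96485)(+1.49) = -287,525 J = -287.5 kJ.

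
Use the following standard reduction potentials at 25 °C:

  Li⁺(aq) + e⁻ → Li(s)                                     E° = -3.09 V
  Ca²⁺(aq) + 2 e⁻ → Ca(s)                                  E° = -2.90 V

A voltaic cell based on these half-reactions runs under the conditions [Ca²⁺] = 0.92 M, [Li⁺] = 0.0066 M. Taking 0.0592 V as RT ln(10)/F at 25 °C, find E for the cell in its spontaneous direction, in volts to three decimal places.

Ca²⁺/Ca is the cathode (higher E°), Li⁺/Li the anode: E°cell = -2.90 − (-3.09) = +0.19 V, n = 2.
Overall: Ca²⁺(aq) + 2 Li(s) → Ca(s) + 2 Li⁺(aq)
Q = [Li⁺]^2 / ([Ca²⁺]); log Q = -4.325.
E = E° − (0.0592/n) log Q = +0.19 − (0.0592/2)(-4.325) = +0.318 V.

+0.318 V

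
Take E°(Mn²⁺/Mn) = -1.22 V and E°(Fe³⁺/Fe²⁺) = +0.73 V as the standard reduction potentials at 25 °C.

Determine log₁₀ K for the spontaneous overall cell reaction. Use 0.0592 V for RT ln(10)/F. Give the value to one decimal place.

65.9

Cathode: Fe³⁺/Fe²⁺; anode: Mn²⁺/Mn. E°cell = +1.95 V, n = 2.
log K = nE°cell / 0.0592 = (2)(+1.95) / 0.0592 = 65.9.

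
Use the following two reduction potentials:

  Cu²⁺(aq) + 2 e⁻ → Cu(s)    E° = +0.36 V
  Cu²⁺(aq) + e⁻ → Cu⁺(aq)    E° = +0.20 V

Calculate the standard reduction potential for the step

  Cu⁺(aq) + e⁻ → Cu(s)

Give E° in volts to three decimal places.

+0.520 V

Sequential free energies add, so n₃E°₃ = n₁E°₁ + n₂E°₂.
With n₃ = 2, and the known step contributing 1×(+0.20) V, the unknown satisfies 1·E° = 2×(+0.36) − 1×(+0.20) = +0.520.
E° = +0.520 / 1 = +0.520 V.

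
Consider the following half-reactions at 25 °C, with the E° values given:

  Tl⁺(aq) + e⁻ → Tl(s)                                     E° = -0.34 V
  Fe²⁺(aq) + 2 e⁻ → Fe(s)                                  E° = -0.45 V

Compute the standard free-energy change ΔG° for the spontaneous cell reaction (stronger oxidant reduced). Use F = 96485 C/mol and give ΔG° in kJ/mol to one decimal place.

Tl⁺/Tl (E° = -0.34 V) is the cathode; Fe²⁺/Fe (E° = -0.45 V) is the anode, so E°cell = +0.11 V.
Balancing electrons gives n = 2 (lcm of 1 and 2).
ΔG° = −nFE° = −(2)(96485)(+0.11) = -21,227 J = -21.2 kJ/mol.

-21.2 kJ/mol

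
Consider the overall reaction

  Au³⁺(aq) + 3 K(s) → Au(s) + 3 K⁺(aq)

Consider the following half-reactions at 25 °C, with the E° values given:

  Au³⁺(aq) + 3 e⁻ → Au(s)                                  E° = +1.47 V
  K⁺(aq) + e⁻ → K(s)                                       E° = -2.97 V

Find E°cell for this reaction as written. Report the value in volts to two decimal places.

The Au³⁺/Au couple has the higher reduction potential, so it is the cathode; K⁺/K is oxidised at the anode.
E°cell = E°(cathode) − E°(anode) = (+1.47) − (-2.97) = +4.44 V.

+4.44 V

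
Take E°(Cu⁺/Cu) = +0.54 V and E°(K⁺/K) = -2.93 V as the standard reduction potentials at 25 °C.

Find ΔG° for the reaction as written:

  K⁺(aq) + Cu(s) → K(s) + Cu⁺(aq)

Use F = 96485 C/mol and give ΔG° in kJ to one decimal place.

+334.8 kJ

As written, K⁺/K is reduced (cathode) and Cu⁺/Cu is oxidised (anode), so E°cell = (-2.93) − (+0.54) = -3.47 V.
Balancing electrons gives n = 1.
ΔG° = −nFE° = −(1)(96485)(-3.47) = 334,803 J = +334.8 kJ.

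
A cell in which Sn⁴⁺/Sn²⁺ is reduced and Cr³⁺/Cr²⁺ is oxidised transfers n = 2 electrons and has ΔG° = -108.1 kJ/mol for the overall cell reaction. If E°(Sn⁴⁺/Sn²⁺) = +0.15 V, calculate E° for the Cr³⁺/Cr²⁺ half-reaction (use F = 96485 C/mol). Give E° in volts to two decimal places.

-0.41 V

E°cell = −ΔG°/(nF) = −(-108.1×10³)/((2)(96485)) = +0.560 V.
Since Sn⁴⁺/Sn²⁺ is the cathode and Cr³⁺/Cr²⁺ the anode, E°cell = E°(Sn⁴⁺/Sn²⁺) − E°(Cr³⁺/Cr²⁺).
So E°(Cr³⁺/Cr²⁺) = E°(Sn⁴⁺/Sn²⁺) − E°cell = (+0.15) − (+0.560) = -0.41 V.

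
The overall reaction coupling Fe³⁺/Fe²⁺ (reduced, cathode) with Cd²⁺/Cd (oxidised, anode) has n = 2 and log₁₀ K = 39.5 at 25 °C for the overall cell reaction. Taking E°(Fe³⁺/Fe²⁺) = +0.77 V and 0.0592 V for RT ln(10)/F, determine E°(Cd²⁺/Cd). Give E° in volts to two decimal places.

E°cell = (0.0592/n)·log K = (0.0592/2)(39.5) = +1.169 V.
Since Fe³⁺/Fe²⁺ is the cathode and Cd²⁺/Cd the anode, E°cell = E°(Fe³⁺/Fe²⁺) − E°(Cd²⁺/Cd).
So E°(Cd²⁺/Cd) = E°(Fe³⁺/Fe²⁺) − E°cell = (+0.77) − (+1.169) = -0.40 V.

-0.40 V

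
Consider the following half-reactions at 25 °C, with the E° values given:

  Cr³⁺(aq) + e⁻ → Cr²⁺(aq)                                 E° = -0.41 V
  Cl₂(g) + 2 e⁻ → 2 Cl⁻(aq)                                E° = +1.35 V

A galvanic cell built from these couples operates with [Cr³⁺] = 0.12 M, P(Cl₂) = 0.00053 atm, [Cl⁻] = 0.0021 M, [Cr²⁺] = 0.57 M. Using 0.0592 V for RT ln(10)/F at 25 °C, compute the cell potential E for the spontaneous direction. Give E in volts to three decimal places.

+1.862 V

Cl₂/Cl⁻ is the cathode (higher E°), Cr³⁺/Cr²⁺ the anode: E°cell = +1.35 − (-0.41) = +1.76 V, n = 2.
Overall: Cl₂(g) + 2 Cr²⁺(aq) → 2 Cl⁻(aq) + 2 Cr³⁺(aq)
Q = [Cl⁻]^2·[Cr³⁺]^2 / (P(Cl₂)·[Cr²⁺]^2); log Q = -3.433.
E = E° − (0.0592/n) log Q = +1.76 − (0.0592/2)(-3.433) = +1.862 V.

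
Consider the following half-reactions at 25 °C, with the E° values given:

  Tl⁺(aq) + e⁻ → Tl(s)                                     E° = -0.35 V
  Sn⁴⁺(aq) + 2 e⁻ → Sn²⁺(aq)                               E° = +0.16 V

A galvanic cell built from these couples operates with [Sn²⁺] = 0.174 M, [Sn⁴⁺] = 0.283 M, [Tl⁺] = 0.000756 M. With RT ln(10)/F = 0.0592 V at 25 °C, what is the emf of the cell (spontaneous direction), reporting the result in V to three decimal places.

Sn⁴⁺/Sn²⁺ is the cathode (higher E°), Tl⁺/Tl the anode: E°cell = +0.16 − (-0.35) = +0.51 V, n = 2.
Overall: Sn⁴⁺(aq) + 2 Tl(s) → Sn²⁺(aq) + 2 Tl⁺(aq)
Q = [Sn²⁺]·[Tl⁺]^2 / ([Sn⁴⁺]); log Q = -6.454.
E = E° − (0.0592/n) log Q = +0.51 − (0.0592/2)(-6.454) = +0.701 V.

+0.701 V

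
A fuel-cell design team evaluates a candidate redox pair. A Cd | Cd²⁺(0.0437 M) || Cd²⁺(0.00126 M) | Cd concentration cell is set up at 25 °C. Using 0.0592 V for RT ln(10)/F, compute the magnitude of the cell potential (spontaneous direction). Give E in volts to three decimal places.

+0.046 V

For a concentration cell E°cell = 0. The 0.0437 M side is the cathode (reduction is favoured where [Cd²⁺] is higher).
With n = 2, E = −(0.0592/2) log([Cd²⁺]ₐₙ/[Cd²⁺]꜀ₐₜ) = −(0.0592/2) log(0.00126/0.0437) = −(0.0592/2)(-1.540) = +0.046 V.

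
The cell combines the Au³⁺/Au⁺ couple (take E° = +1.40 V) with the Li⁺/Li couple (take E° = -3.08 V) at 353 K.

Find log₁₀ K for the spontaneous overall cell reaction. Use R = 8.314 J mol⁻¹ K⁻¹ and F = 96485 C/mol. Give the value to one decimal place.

127.9

Cathode: Au³⁺/Au⁺; anode: Li⁺/Li. E°cell = (+1.40) − (-3.08) = +4.48 V, with n = 2.
ΔG° = −nFE° = −RT ln K, so ln K = nFE°/(RT) = (2)(96485)(+4.48) / ((8.314)(353)) = 294.566.
log₁₀ K = 294.566 / ln 10 = 127.9.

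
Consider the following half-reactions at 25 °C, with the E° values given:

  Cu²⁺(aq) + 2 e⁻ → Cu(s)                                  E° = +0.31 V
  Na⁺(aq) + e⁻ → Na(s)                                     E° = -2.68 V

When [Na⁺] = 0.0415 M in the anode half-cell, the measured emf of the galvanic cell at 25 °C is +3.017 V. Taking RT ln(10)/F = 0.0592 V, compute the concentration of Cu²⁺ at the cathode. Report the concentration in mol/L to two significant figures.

0.014 M

Cu²⁺/Cu is the cathode, Na⁺/Na the anode: E°cell = +2.99 V, n = 2.
Overall reaction: Cu²⁺(aq) + 2 Na(s) → Cu(s) + 2 Na⁺(aq); Q = [Na⁺]^2/[Cu²⁺]^1.
From E = E° − (0.0592/n) log Q: log Q = (E° − E)·n/0.0592 = (+2.99 − (+3.017))·2/0.0592 = -0.9122.
So 1·log[Cu²⁺] = 2·log(0.0415) − log Q = -2.7639 − (-0.9122) = -1.8517; [Cu²⁺] = 10^(-1.8517) ≈ 0.014 M.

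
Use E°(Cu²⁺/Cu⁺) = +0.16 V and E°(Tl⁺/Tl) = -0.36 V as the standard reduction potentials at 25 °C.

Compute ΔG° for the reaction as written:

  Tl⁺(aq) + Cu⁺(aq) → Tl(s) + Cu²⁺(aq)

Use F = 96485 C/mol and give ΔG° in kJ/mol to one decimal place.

As written, Tl⁺/Tl is reduced (cathode) and Cu²⁺/Cu⁺ is oxidised (anode), so E°cell = (-0.36) − (+0.16) = -0.52 V.
Balancing electrons gives n = 1.
ΔG° = −nFE° = −(1)(96485)(-0.52) = 50,172 J = +50.2 kJ/mol.

+50.2 kJ/mol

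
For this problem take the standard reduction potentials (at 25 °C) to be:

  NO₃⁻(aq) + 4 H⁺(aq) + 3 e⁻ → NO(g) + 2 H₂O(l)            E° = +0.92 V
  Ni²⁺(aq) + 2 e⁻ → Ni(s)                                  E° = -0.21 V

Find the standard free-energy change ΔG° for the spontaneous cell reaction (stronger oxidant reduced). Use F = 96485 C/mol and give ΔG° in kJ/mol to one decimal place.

-654.2 kJ/mol

NO₃⁻/NO (E° = +0.92 V) is the cathode; Ni²⁺/Ni (E° = -0.21 V) is the anode, so E°cell = +1.13 V.
Balancing electrons gives n = 6 (lcm of 3 and 2).
ΔG° = −nFE° = −(6)(96485)(+1.13) = -654,168 J = -654.2 kJ/mol.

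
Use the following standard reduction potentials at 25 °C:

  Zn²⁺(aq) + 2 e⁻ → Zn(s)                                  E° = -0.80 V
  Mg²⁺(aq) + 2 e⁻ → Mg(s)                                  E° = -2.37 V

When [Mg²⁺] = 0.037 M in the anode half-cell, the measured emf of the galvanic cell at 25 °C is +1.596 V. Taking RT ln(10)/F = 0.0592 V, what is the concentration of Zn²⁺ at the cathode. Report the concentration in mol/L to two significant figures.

Zn²⁺/Zn is the cathode, Mg²⁺/Mg the anode: E°cell = +1.57 V, n = 2.
Overall reaction: Zn²⁺(aq) + Mg(s) → Zn(s) + Mg²⁺(aq); Q = [Mg²⁺]^1/[Zn²⁺]^1.
From E = E° − (0.0592/n) log Q: log Q = (E° − E)·n/0.0592 = (+1.57 − (+1.596))·2/0.0592 = -0.8784.
So 1·log[Zn²⁺] = 1·log(0.037) − log Q = -1.4318 − (-0.8784) = -0.5534; [Zn²⁺] = 10^(-0.5534) ≈ 0.28 M.

0.28 M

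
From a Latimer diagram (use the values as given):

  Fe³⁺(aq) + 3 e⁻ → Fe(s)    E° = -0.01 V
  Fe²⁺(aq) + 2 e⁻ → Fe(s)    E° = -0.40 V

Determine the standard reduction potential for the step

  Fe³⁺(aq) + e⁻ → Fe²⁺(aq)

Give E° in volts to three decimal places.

Sequential free energies add, so n₃E°₃ = n₁E°₁ + n₂E°₂.
With n₃ = 3, and the known step contributing 2×(-0.40) V, the unknown satisfies 1·E° = 3×(-0.01) − 2×(-0.40) = +0.770.
E° = +0.770 / 1 = +0.770 V.

+0.770 V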